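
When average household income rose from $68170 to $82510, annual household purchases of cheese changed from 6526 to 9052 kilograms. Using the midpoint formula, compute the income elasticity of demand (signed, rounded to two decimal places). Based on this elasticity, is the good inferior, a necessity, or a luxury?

1.70; luxury

%ΔQ = (9052 − 6526)/[( 6526 + 9052)/2] = 2526/7789 = 0.324303…
%ΔIncome = (82510 − 68170)/[( 68170 + 82510)/2] = 14340/75340 = 0.190337…
E_income = (2526/7789) / (14340/75340) = 1.7038…
E_income > 1 ⇒ normal good, luxury.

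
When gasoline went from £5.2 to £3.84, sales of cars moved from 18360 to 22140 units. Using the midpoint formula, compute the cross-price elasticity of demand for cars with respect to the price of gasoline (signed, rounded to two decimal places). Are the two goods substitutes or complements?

%ΔQ_{cars} = (22140 − 18360)/avg = 3780/20250 = 0.186666…
%ΔP_{gasoline} = (3.84 − 5.2)/avg = -1.36/4.52 = -0.300884…
E_cross = (3780/20250) / (-1.36/4.52) = -0.6203…
E_cross < 0 ⇒ the goods are complements.

-0.62; complements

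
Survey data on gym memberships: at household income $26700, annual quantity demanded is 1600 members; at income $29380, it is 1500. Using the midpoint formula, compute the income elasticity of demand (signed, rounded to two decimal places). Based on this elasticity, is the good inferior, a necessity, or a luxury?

%ΔQ = (1500 − 1600)/[( 1600 + 1500)/2] = -100/1550 = -0.064516…
%ΔIncome = (29380 − 26700)/[( 26700 + 29380)/2] = 2680/28040 = 0.095577…
E_income = (-100/1550) / (2680/28040) = -0.6750…
E_income < 0 ⇒ inferior good.

-0.68; inferior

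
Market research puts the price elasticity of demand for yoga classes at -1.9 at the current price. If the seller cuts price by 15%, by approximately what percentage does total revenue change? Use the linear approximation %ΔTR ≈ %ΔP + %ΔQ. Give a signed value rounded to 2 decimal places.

%ΔQ ≈ Ed × %ΔP = (-1.9) × (-15%) = +28.5000%
%ΔTR ≈ %ΔP + %ΔQ = (-15%) + (+28.5000%) = +13.5000%

+13.50%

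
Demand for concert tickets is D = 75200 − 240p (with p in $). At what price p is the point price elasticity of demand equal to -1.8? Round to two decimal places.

201.43

Ed = −240p/(75200 − 240p). Set this equal to -1.8:
240p = 1.8·(75200 − 240p) ⇒ 240p(1 + 1.8) = 1.8·75200
p = 1.8·75200 / (240·2.8) = 201.4285…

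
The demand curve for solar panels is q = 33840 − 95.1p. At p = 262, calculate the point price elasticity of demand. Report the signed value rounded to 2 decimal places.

-2.79

dq/dp = −95.1. At p = 262, q = 33840 − 95.1(262) = 8923.8.
Ed = (dq/dp)·(p/q) = −95.1 × (262/8923.8) = -2.7921…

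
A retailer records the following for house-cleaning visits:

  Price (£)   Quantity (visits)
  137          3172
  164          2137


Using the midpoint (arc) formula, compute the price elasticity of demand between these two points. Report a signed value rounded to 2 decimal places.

%ΔQ = (2137 − 3172) / [(3172 + 2137)/2] = -1035/2654.5 = -0.389903…
%ΔP = (164 − 137) / [(137 + 164)/2] = 27/150.5 = 0.179401…
Arc Ed = %ΔQ / %ΔP = (-1035/2654.5) / (27/150.5) = -2.1733…

-2.17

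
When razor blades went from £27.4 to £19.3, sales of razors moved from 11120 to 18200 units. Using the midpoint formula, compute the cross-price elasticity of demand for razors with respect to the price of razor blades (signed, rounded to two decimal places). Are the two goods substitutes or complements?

-1.39; complements

%ΔQ_{razors} = (18200 − 11120)/avg = 7080/14660 = 0.482946…
%ΔP_{razor blades} = (19.3 − 27.4)/avg = -8.1/23.35 = -0.346895…
E_cross = (7080/14660) / (-8.1/23.35) = -1.3921…
E_cross < 0 ⇒ the goods are complements.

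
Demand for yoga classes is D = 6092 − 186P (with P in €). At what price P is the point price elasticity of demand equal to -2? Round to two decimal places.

21.84

Ed = −186P/(6092 − 186P). Set this equal to -2:
186P = 2·(6092 − 186P) ⇒ 186P(1 + 2) = 2·6092
P = 2·6092 / (186·3) = 21.8351…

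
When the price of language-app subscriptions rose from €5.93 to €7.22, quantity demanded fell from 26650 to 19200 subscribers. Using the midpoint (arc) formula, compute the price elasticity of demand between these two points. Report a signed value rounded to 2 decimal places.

%ΔQ = (19200 − 26650) / [(26650 + 19200)/2] = -7450/22925 = -0.324972…
%ΔP = (7.22 − 5.93) / [(5.93 + 7.22)/2] = 1.29/6.575 = 0.196197…
Arc Ed = %ΔQ / %ΔP = (-7450/22925) / (1.29/6.575) = -1.6563…

-1.66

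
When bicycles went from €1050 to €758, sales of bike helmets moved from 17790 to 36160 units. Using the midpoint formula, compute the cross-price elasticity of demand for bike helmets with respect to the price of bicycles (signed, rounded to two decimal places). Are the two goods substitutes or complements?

-2.11; complements

%ΔQ_{bike helmets} = (36160 − 17790)/avg = 18370/26975 = 0.681000…
%ΔP_{bicycles} = (758 − 1050)/avg = -292/904 = -0.323008…
E_cross = (18370/26975) / (-292/904) = -2.1083…
E_cross < 0 ⇒ the goods are complements.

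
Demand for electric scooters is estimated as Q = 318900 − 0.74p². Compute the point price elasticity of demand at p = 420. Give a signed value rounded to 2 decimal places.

dQ/dp = −2·0.74·p = -621.6. At p = 420, Q = 188364.
Ed = (dQ/dp)·(p/Q) = (-621.6) × (420/188364) = -1.3859…

-1.39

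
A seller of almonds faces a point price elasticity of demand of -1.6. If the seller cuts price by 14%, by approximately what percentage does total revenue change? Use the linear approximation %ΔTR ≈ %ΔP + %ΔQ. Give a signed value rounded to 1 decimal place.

%ΔQ ≈ Ed × %ΔP = (-1.6) × (-14%) = +22.4000%
%ΔTR ≈ %ΔP + %ΔQ = (-14%) + (+22.4000%) = +8.4000%

+8.4%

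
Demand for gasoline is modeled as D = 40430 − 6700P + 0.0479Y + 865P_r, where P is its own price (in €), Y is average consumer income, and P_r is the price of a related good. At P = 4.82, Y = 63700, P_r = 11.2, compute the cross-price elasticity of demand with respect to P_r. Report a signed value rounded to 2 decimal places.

0.46

At the given values, D = 40430 − 6700(4.82) + 0.0479(63700) + 865(11.2) = 20875.23.
∂D/∂P_r = 865.
E = (865) × (11.2/20875.23) = 0.4640…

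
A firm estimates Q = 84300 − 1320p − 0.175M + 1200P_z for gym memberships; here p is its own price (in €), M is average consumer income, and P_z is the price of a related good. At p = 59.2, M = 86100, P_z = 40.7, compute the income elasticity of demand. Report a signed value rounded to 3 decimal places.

At the given values, Q = 84300 − 1320(59.2) − 0.175(86100) + 1200(40.7) = 39928.5.
∂Q/∂M = -0.175.
E = (-0.175) × (86100/39928.5) = -0.37736…

-0.377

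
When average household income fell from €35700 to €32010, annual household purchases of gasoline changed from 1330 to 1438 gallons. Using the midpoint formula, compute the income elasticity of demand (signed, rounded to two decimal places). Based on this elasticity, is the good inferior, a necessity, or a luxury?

%ΔQ = (1438 − 1330)/[( 1330 + 1438)/2] = 108/1384 = 0.078034…
%ΔIncome = (32010 − 35700)/[( 35700 + 32010)/2] = -3690/33855 = -0.108994…
E_income = (108/1384) / (-3690/33855) = -0.7159…
E_income < 0 ⇒ inferior good.

-0.72; inferior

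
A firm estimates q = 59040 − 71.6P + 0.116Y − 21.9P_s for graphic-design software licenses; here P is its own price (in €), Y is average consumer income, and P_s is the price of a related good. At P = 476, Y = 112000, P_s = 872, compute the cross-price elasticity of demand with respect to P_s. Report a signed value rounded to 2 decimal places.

-1.01

At the given values, q = 59040 − 71.6(476) + 0.116(112000) − 21.9(872) = 18853.6.
∂q/∂P_s = -21.9.
E = (-21.9) × (872/18853.6) = -1.0128…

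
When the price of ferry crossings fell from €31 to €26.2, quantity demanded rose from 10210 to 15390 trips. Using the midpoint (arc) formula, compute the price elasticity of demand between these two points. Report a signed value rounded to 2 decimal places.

-2.41

%ΔQ = (15390 − 10210) / [(10210 + 15390)/2] = 5180/12800 = 0.404687…
%ΔP = (26.2 − 31) / [(31 + 26.2)/2] = -4.8/28.6 = -0.167832…
Arc Ed = %ΔQ / %ΔP = (5180/12800) / (-4.8/28.6) = -2.4112…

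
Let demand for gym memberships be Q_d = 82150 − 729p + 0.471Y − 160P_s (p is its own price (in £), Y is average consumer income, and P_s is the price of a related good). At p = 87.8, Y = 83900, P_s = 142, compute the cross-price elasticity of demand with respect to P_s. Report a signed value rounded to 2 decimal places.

At the given values, Q_d = 82150 − 729(87.8) + 0.471(83900) − 160(142) = 34940.7.
∂Q_d/∂P_s = -160.
E = (-160) × (142/34940.7) = -0.6502…

-0.65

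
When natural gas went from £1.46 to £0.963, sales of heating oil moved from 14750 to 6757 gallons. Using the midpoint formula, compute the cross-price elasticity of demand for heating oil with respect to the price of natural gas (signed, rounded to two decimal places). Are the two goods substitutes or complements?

1.81; substitutes

%ΔQ_{heating oil} = (6757 − 14750)/avg = -7993/10753.5 = -0.743292…
%ΔP_{natural gas} = (0.963 − 1.46)/avg = -0.497/1.2115 = -0.410235…
E_cross = (-7993/10753.5) / (-0.497/1.2115) = 1.8118…
E_cross > 0 ⇒ the goods are substitutes.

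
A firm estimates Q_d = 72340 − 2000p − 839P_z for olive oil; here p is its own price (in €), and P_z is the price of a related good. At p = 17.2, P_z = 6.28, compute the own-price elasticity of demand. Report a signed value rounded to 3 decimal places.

-1.053

At the given values, Q_d = 72340 − 2000(17.2) − 839(6.28) = 32671.08.
∂Q_d/∂p = −2000.
E = (-2000) × (17.2/32671.08) = -1.05291…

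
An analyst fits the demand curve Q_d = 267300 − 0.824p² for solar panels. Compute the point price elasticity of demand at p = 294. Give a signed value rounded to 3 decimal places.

dQ_d/dp = −2·0.824·p = -484.512. At p = 294, Q_d = 196076.736.
Ed = (dQ_d/dp)·(p/Q_d) = (-484.512) × (294/196076.736) = -0.72648…

-0.726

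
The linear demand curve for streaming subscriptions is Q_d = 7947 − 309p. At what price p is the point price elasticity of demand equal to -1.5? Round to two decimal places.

15.43

Ed = −309p/(7947 − 309p). Set this equal to -1.5:
309p = 1.5·(7947 − 309p) ⇒ 309p(1 + 1.5) = 1.5·7947
p = 1.5·7947 / (309·2.5) = 15.4310…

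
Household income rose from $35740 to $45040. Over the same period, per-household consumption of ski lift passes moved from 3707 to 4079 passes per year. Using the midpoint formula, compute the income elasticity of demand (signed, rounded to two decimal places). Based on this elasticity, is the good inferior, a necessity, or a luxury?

%ΔQ = (4079 − 3707)/[( 3707 + 4079)/2] = 372/3893 = 0.095556…
%ΔIncome = (45040 − 35740)/[( 35740 + 45040)/2] = 9300/40390 = 0.230255…
E_income = (372/3893) / (9300/40390) = 0.4150…
0 < E_income < 1 ⇒ normal good, necessity.

0.42; necessity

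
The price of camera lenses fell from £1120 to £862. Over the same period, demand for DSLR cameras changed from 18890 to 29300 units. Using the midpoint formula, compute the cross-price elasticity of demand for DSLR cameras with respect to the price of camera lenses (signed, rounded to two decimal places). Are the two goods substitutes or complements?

%ΔQ_{DSLR cameras} = (29300 − 18890)/avg = 10410/24095 = 0.432039…
%ΔP_{camera lenses} = (862 − 1120)/avg = -258/991 = -0.260343…
E_cross = (10410/24095) / (-258/991) = -1.6595…
E_cross < 0 ⇒ the goods are complements.

-1.66; complements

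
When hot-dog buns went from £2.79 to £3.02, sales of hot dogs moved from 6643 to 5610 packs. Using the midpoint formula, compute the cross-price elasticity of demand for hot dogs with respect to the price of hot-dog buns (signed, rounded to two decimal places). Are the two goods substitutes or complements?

-2.13; complements

%ΔQ_{hot dogs} = (5610 − 6643)/avg = -1033/6126.5 = -0.168611…
%ΔP_{hot-dog buns} = (3.02 − 2.79)/avg = 0.23/2.905 = 0.079173…
E_cross = (-1033/6126.5) / (0.23/2.905) = -2.1296…
E_cross < 0 ⇒ the goods are complements.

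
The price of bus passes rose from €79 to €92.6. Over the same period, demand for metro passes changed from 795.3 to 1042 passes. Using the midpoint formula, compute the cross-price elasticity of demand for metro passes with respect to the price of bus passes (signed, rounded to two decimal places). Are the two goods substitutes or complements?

1.69; substitutes

%ΔQ_{metro passes} = (1042 − 795.3)/avg = 246.7/918.65 = 0.268546…
%ΔP_{bus passes} = (92.6 − 79)/avg = 13.6/85.8 = 0.158508…
E_cross = (246.7/918.65) / (13.6/85.8) = 1.6942…
E_cross > 0 ⇒ the goods are substitutes.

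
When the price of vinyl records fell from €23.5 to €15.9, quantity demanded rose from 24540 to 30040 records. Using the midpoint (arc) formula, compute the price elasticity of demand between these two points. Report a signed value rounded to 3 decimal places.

-0.522

%ΔQ = (30040 − 24540) / [(24540 + 30040)/2] = 5500/27290 = 0.201539…
%ΔP = (15.9 − 23.5) / [(23.5 + 15.9)/2] = -7.6/19.7 = -0.385786…
Arc Ed = %ΔQ / %ΔP = (5500/27290) / (-7.6/19.7) = -0.52241…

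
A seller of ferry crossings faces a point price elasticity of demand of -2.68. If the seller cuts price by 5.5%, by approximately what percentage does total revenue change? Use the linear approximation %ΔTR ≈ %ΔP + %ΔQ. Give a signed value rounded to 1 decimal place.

+9.2%

%ΔQ ≈ Ed × %ΔP = (-2.68) × (-5.5%) = +14.7400%
%ΔTR ≈ %ΔP + %ΔQ = (-5.5%) + (+14.7400%) = +9.2400%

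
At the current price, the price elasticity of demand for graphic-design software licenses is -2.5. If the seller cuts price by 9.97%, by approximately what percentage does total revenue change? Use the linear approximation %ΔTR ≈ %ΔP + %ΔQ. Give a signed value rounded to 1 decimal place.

+15.0%

%ΔQ ≈ Ed × %ΔP = (-2.5) × (-9.97%) = +24.9250%
%ΔTR ≈ %ΔP + %ΔQ = (-9.97%) + (+24.9250%) = +14.9550%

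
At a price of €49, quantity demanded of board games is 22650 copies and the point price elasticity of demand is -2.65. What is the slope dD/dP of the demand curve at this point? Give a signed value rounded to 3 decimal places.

Ed = (dD/dP)·(P/D) ⇒ dD/dP = Ed·D/P = (-2.65)·22650/49 = -1224.94897…

-1224.949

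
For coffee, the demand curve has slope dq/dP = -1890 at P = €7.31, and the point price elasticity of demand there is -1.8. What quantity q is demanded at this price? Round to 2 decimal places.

7675.50

Ed = (dq/dP)·(P/q) ⇒ q = (dq/dP)·P/Ed = (-1890)·7.31/(-1.8) = 7675.5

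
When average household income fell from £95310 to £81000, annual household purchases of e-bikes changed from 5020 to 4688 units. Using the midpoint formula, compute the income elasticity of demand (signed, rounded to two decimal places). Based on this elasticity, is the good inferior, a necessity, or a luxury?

%ΔQ = (4688 − 5020)/[( 5020 + 4688)/2] = -332/4854 = -0.068397…
%ΔIncome = (81000 − 95310)/[( 95310 + 81000)/2] = -14310/88155 = -0.162327…
E_income = (-332/4854) / (-14310/88155) = 0.4213…
0 < E_income < 1 ⇒ normal good, necessity.

0.42; necessity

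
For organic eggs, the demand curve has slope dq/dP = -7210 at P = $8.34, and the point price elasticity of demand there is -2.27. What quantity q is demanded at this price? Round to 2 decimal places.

26489.60

Ed = (dq/dP)·(P/q) ⇒ q = (dq/dP)·P/Ed = (-7210)·8.34/(-2.27) = 26489.6035…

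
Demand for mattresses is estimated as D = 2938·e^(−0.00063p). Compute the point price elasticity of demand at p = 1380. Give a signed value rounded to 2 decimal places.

-0.87

dD/dp = −0.00063·D = -0.77592. At p = 1380, D = 1231.62.
Ed = (dD/dp)·(p/D) = (-0.77592) × (1380/1231.62) = -0.8694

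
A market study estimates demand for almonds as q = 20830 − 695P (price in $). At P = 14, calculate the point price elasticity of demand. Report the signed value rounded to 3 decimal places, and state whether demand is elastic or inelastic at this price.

-0.877; inelastic

dq/dP = −695. At P = 14, q = 20830 − 695(14) = 11100.
Ed = (dq/dP)·(P/q) = −695 × (14/11100) = -0.87657…
|Ed| = 0.877 < 1, so demand is inelastic.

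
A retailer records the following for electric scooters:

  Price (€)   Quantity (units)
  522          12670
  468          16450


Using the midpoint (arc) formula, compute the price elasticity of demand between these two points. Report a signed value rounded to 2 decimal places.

-2.38

%ΔQ = (16450 − 12670) / [(12670 + 16450)/2] = 3780/14560 = 0.259615…
%ΔP = (468 − 522) / [(522 + 468)/2] = -54/495 = -0.109090…
Arc Ed = %ΔQ / %ΔP = (3780/14560) / (-54/495) = -2.3798…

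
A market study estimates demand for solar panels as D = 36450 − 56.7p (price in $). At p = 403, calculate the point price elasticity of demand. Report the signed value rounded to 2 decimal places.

dD/dp = −56.7. At p = 403, D = 36450 − 56.7(403) = 13599.9.
Ed = (dD/dp)·(p/D) = −56.7 × (403/13599.9) = -1.6801…

-1.68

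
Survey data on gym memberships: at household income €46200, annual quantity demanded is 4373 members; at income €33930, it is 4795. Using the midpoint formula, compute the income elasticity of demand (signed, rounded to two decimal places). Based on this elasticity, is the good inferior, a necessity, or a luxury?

-0.30; inferior

%ΔQ = (4795 − 4373)/[( 4373 + 4795)/2] = 422/4584 = 0.092059…
%ΔIncome = (33930 − 46200)/[( 46200 + 33930)/2] = -12270/40065 = -0.306252…
E_income = (422/4584) / (-12270/40065) = -0.3005…
E_income < 0 ⇒ inferior good.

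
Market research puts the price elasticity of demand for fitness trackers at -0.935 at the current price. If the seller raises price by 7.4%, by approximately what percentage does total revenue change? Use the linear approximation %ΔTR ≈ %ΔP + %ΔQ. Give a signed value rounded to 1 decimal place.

+0.5%

%ΔQ ≈ Ed × %ΔP = (-0.935) × (+7.4%) = -6.9190%
%ΔTR ≈ %ΔP + %ΔQ = (+7.4%) + (-6.9190%) = +0.4810%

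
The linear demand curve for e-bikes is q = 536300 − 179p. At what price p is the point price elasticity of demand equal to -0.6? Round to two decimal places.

Ed = −179p/(536300 − 179p). Set this equal to -0.6:
179p = 0.6·(536300 − 179p) ⇒ 179p(1 + 0.6) = 0.6·536300
p = 0.6·536300 / (179·1.6) = 1123.5335…

1123.53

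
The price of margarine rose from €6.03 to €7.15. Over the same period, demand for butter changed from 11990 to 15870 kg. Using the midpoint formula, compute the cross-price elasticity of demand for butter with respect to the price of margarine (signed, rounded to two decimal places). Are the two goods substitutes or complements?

%ΔQ_{butter} = (15870 − 11990)/avg = 3880/13930 = 0.278535…
%ΔP_{margarine} = (7.15 − 6.03)/avg = 1.12/6.59 = 0.169954…
E_cross = (3880/13930) / (1.12/6.59) = 1.6388…
E_cross > 0 ⇒ the goods are substitutes.

1.64; substitutes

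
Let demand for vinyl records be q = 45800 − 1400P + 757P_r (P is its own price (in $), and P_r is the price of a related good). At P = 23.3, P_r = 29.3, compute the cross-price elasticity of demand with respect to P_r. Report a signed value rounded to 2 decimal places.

At the given values, q = 45800 − 1400(23.3) + 757(29.3) = 35360.1.
∂q/∂P_r = 757.
E = (757) × (29.3/35360.1) = 0.6272…

0.63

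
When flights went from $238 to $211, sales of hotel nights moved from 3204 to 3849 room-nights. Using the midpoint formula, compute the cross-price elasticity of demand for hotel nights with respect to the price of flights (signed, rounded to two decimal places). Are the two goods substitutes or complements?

%ΔQ_{hotel nights} = (3849 − 3204)/avg = 645/3526.5 = 0.182900…
%ΔP_{flights} = (211 − 238)/avg = -27/224.5 = -0.120267…
E_cross = (645/3526.5) / (-27/224.5) = -1.5207…
E_cross < 0 ⇒ the goods are complements.

-1.52; complements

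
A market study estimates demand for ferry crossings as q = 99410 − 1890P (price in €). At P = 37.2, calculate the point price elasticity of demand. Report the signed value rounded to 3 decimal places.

-2.416

dq/dP = −1890. At P = 37.2, q = 99410 − 1890(37.2) = 29102.
Ed = (dq/dP)·(P/q) = −1890 × (37.2/29102) = -2.41591…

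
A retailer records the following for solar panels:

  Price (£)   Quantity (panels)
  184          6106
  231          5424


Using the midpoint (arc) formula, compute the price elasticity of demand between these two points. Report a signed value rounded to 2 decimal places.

-0.52

%ΔQ = (5424 − 6106) / [(6106 + 5424)/2] = -682/5765 = -0.118300…
%ΔP = (231 − 184) / [(184 + 231)/2] = 47/207.5 = 0.226506…
Arc Ed = %ΔQ / %ΔP = (-682/5765) / (47/207.5) = -0.5222…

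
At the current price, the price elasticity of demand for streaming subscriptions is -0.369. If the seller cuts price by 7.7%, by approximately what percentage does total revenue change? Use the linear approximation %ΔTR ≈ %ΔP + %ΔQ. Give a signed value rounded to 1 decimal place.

%ΔQ ≈ Ed × %ΔP = (-0.369) × (-7.7%) = +2.8413%
%ΔTR ≈ %ΔP + %ΔQ = (-7.7%) + (+2.8413%) = -4.8587%

-4.9%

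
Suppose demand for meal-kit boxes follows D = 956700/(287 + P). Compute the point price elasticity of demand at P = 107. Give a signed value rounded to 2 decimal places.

dD/dP = −956700/(287 + P)² = -6.16287. At P = 107, D = 2428.17.
Ed = (dD/dP)·(P/D) = (-6.16287) × (107/2428.17) = -0.2715…

-0.27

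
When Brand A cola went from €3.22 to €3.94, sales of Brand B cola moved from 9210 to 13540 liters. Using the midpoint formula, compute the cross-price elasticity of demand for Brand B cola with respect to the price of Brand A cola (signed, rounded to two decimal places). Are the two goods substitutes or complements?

1.89; substitutes

%ΔQ_{Brand B cola} = (13540 − 9210)/avg = 4330/11375 = 0.380659…
%ΔP_{Brand A cola} = (3.94 − 3.22)/avg = 0.72/3.58 = 0.201117…
E_cross = (4330/11375) / (0.72/3.58) = 1.8927…
E_cross > 0 ⇒ the goods are substitutes.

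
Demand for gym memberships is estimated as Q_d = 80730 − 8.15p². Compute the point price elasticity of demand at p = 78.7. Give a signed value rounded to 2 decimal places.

-3.34

dQ_d/dp = −2·8.15·p = -1282.81. At p = 78.7, Q_d = 30251.4265.
Ed = (dQ_d/dp)·(p/Q_d) = (-1282.81) × (78.7/30251.4265) = -3.3372…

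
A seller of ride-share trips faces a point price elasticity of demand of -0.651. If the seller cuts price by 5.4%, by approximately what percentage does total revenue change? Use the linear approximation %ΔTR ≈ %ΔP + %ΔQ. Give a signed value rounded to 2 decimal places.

-1.88%

%ΔQ ≈ Ed × %ΔP = (-0.651) × (-5.4%) = +3.5154%
%ΔTR ≈ %ΔP + %ΔQ = (-5.4%) + (+3.5154%) = -1.8846%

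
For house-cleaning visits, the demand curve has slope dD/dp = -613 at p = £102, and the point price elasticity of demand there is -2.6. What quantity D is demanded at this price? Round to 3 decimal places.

24048.462

Ed = (dD/dp)·(p/D) ⇒ D = (dD/dp)·p/Ed = (-613)·102/(-2.6) = 24048.46153…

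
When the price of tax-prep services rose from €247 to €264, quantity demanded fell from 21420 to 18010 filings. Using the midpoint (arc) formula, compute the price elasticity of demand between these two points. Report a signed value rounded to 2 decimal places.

-2.60

%ΔQ = (18010 − 21420) / [(21420 + 18010)/2] = -3410/19715 = -0.172964…
%ΔP = (264 − 247) / [(247 + 264)/2] = 17/255.5 = 0.066536…
Arc Ed = %ΔQ / %ΔP = (-3410/19715) / (17/255.5) = -2.5995…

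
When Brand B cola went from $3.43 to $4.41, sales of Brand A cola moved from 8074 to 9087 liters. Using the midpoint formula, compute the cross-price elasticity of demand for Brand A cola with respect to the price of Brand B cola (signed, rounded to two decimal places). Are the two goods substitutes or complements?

0.47; substitutes

%ΔQ_{Brand A cola} = (9087 − 8074)/avg = 1013/8580.5 = 0.118058…
%ΔP_{Brand B cola} = (4.41 − 3.43)/avg = 0.98/3.92 = 0.25
E_cross = (1013/8580.5) / (0.98/3.92) = 0.4722…
E_cross > 0 ⇒ the goods are substitutes.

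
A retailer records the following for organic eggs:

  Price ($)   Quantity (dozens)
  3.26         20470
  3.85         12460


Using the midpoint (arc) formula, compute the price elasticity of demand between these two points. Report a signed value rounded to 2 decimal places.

%ΔQ = (12460 − 20470) / [(20470 + 12460)/2] = -8010/16465 = -0.486486…
%ΔP = (3.85 − 3.26) / [(3.26 + 3.85)/2] = 0.59/3.555 = 0.165963…
Arc Ed = %ΔQ / %ΔP = (-8010/16465) / (0.59/3.555) = -2.9312…

-2.93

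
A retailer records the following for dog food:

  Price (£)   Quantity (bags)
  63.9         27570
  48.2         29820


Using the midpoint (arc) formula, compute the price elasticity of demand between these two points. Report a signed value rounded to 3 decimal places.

-0.280

%ΔQ = (29820 − 27570) / [(27570 + 29820)/2] = 2250/28695 = 0.078410…
%ΔP = (48.2 − 63.9) / [(63.9 + 48.2)/2] = -15.7/56.05 = -0.280107…
Arc Ed = %ΔQ / %ΔP = (2250/28695) / (-15.7/56.05) = -0.27993…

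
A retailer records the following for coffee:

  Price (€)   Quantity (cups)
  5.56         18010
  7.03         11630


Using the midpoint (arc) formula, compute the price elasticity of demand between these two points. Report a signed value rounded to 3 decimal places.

%ΔQ = (11630 − 18010) / [(18010 + 11630)/2] = -6380/14820 = -0.430499…
%ΔP = (7.03 − 5.56) / [(5.56 + 7.03)/2] = 1.47/6.295 = 0.233518…
Arc Ed = %ΔQ / %ΔP = (-6380/14820) / (1.47/6.295) = -1.84353…

-1.844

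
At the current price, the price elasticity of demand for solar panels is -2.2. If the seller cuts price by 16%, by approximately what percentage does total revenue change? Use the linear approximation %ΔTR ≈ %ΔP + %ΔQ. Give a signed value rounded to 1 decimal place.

%ΔQ ≈ Ed × %ΔP = (-2.2) × (-16%) = +35.2000%
%ΔTR ≈ %ΔP + %ΔQ = (-16%) + (+35.2000%) = +19.2000%

+19.2%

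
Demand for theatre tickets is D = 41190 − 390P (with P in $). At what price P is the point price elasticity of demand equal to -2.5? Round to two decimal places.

Ed = −390P/(41190 − 390P). Set this equal to -2.5:
390P = 2.5·(41190 − 390P) ⇒ 390P(1 + 2.5) = 2.5·41190
P = 2.5·41190 / (390·3.5) = 75.4395…

75.44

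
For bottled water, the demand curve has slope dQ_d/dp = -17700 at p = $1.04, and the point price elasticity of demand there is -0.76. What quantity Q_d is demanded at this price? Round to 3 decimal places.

24221.053

Ed = (dQ_d/dp)·(p/Q_d) ⇒ Q_d = (dQ_d/dp)·p/Ed = (-17700)·1.04/(-0.76) = 24221.05263…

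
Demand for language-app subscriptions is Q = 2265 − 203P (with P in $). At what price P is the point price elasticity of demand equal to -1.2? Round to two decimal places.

Ed = −203P/(2265 − 203P). Set this equal to -1.2:
203P = 1.2·(2265 − 203P) ⇒ 203P(1 + 1.2) = 1.2·2265
P = 1.2·2265 / (203·2.2) = 6.0859…

6.09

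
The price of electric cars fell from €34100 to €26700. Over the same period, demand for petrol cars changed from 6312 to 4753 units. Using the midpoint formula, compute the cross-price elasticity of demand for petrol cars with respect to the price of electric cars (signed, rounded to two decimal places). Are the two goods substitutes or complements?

1.16; substitutes

%ΔQ_{petrol cars} = (4753 − 6312)/avg = -1559/5532.5 = -0.281789…
%ΔP_{electric cars} = (26700 − 34100)/avg = -7400/30400 = -0.243421…
E_cross = (-1559/5532.5) / (-7400/30400) = 1.1576…
E_cross > 0 ⇒ the goods are substitutes.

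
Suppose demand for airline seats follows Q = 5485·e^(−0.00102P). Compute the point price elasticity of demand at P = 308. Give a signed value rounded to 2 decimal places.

-0.31

dQ/dP = −0.00102·Q = -4.08638. At P = 308, Q = 4006.26.
Ed = (dQ/dP)·(P/Q) = (-4.08638) × (308/4006.26) = -0.3141…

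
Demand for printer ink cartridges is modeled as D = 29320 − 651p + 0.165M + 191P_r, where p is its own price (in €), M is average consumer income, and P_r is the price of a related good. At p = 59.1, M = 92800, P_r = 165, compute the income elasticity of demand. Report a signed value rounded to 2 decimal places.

At the given values, D = 29320 − 651(59.1) + 0.165(92800) + 191(165) = 37672.9.
∂D/∂M = 0.165.
E = (0.165) × (92800/37672.9) = 0.4064…

0.41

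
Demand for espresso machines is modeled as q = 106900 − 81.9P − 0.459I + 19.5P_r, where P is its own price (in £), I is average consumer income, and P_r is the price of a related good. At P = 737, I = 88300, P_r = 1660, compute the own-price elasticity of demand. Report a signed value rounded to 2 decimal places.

At the given values, q = 106900 − 81.9(737) − 0.459(88300) + 19.5(1660) = 38380.
∂q/∂P = −81.9.
E = (-81.9) × (737/38380) = -1.5727…

-1.57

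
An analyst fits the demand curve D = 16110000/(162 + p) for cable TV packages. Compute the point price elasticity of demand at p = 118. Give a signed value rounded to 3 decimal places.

dD/dp = −16110000/(162 + p)² = -205.485. At p = 118, D = 57535.7.
Ed = (dD/dp)·(p/D) = (-205.485) × (118/57535.7) = -0.42142…

-0.421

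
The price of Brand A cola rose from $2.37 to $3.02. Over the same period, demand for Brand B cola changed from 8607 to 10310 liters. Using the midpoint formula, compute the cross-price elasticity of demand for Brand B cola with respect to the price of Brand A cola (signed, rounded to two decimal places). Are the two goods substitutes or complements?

%ΔQ_{Brand B cola} = (10310 − 8607)/avg = 1703/9458.5 = 0.180049…
%ΔP_{Brand A cola} = (3.02 − 2.37)/avg = 0.65/2.695 = 0.241187…
E_cross = (1703/9458.5) / (0.65/2.695) = 0.7465…
E_cross > 0 ⇒ the goods are substitutes.

0.75; substitutes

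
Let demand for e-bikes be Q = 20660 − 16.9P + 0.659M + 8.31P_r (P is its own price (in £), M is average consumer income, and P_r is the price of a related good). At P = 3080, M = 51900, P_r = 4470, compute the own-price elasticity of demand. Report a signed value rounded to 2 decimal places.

At the given values, Q = 20660 − 16.9(3080) + 0.659(51900) + 8.31(4470) = 39955.8.
∂Q/∂P = −16.9.
E = (-16.9) × (3080/39955.8) = -1.3027…

-1.30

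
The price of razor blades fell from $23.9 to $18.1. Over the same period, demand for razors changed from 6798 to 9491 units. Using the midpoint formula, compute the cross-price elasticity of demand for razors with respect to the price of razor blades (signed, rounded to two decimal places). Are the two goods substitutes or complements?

%ΔQ_{razors} = (9491 − 6798)/avg = 2693/8144.5 = 0.330652…
%ΔP_{razor blades} = (18.1 − 23.9)/avg = -5.8/21 = -0.276190…
E_cross = (2693/8144.5) / (-5.8/21) = -1.1971…
E_cross < 0 ⇒ the goods are complements.

-1.20; complements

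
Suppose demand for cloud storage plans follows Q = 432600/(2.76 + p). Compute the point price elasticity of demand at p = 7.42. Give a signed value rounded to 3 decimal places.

-0.729

dQ/dp = −432600/(2.76 + p)² = -4174.37. At p = 7.42, Q = 42495.1.
Ed = (dQ/dp)·(p/Q) = (-4174.37) × (7.42/42495.1) = -0.72888…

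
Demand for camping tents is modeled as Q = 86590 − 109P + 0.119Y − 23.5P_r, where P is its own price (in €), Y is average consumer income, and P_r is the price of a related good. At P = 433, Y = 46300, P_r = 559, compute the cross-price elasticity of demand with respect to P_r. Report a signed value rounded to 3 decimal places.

At the given values, Q = 86590 − 109(433) + 0.119(46300) − 23.5(559) = 31766.2.
∂Q/∂P_r = -23.5.
E = (-23.5) × (559/31766.2) = -0.41353…

-0.414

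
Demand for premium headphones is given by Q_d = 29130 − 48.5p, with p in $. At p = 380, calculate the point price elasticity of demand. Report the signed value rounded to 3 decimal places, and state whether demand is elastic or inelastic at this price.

-1.722; elastic

dQ_d/dp = −48.5. At p = 380, Q_d = 29130 − 48.5(380) = 10700.
Ed = (dQ_d/dp)·(p/Q_d) = −48.5 × (380/10700) = -1.72242…
|Ed| = 1.722 > 1, so demand is elastic.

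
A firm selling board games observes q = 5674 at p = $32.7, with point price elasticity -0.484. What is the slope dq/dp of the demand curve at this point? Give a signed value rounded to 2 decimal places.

Ed = (dq/dp)·(p/q) ⇒ dq/dp = Ed·q/p = (-0.484)·5674/32.7 = -83.9821…

-83.98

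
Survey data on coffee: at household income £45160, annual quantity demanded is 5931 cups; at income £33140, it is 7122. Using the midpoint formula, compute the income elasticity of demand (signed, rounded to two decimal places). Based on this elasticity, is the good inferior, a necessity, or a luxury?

%ΔQ = (7122 − 5931)/[( 5931 + 7122)/2] = 1191/6526.5 = 0.182486…
%ΔIncome = (33140 − 45160)/[( 45160 + 33140)/2] = -12020/39150 = -0.307024…
E_income = (1191/6526.5) / (-12020/39150) = -0.5943…
E_income < 0 ⇒ inferior good.

-0.59; inferior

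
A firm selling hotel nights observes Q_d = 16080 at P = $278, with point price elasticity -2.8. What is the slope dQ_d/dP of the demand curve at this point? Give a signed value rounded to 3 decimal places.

-161.957

Ed = (dQ_d/dP)·(P/Q_d) ⇒ dQ_d/dP = Ed·Q_d/P = (-2.8)·16080/278 = -161.95683…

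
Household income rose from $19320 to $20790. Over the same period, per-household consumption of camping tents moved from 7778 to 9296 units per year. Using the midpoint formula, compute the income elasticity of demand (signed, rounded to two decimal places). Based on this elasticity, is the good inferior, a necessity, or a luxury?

2.43; luxury

%ΔQ = (9296 − 7778)/[( 7778 + 9296)/2] = 1518/8537 = 0.177814…
%ΔIncome = (20790 − 19320)/[( 19320 + 20790)/2] = 1470/20055 = 0.073298…
E_income = (1518/8537) / (1470/20055) = 2.4258…
E_income > 1 ⇒ normal good, luxury.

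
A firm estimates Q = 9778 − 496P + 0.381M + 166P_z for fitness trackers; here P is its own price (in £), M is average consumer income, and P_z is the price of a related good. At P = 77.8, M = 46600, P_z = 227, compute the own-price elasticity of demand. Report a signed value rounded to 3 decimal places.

-1.449

At the given values, Q = 9778 − 496(77.8) + 0.381(46600) + 166(227) = 26625.8.
∂Q/∂P = −496.
E = (-496) × (77.8/26625.8) = -1.44930…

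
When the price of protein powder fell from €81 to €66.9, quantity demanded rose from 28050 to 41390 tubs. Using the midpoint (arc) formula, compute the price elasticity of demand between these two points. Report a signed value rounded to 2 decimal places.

%ΔQ = (41390 − 28050) / [(28050 + 41390)/2] = 13340/34720 = 0.384216…
%ΔP = (66.9 − 81) / [(81 + 66.9)/2] = -14.1/73.95 = -0.190669…
Arc Ed = %ΔQ / %ΔP = (13340/34720) / (-14.1/73.95) = -2.0150…

-2.02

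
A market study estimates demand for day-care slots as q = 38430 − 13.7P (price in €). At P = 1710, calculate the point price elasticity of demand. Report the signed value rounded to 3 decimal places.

dq/dP = −13.7. At P = 1710, q = 38430 − 13.7(1710) = 15003.
Ed = (dq/dP)·(P/q) = −13.7 × (1710/15003) = -1.56148…

-1.561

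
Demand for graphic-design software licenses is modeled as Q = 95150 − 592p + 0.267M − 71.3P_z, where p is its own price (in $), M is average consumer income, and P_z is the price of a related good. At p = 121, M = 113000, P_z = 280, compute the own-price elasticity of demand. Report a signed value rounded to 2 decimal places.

At the given values, Q = 95150 − 592(121) + 0.267(113000) − 71.3(280) = 33725.
∂Q/∂p = −592.
E = (-592) × (121/33725) = -2.1240…

-2.12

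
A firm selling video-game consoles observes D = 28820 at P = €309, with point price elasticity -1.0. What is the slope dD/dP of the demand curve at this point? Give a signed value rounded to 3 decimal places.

-93.269

Ed = (dD/dP)·(P/D) ⇒ dD/dP = Ed·D/P = (-1.0)·28820/309 = -93.26860…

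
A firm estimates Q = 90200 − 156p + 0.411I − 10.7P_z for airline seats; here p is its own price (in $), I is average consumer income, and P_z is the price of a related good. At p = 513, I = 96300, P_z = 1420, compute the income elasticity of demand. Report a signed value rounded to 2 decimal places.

1.15

At the given values, Q = 90200 − 156(513) + 0.411(96300) − 10.7(1420) = 34557.3.
∂Q/∂I = 0.411.
E = (0.411) × (96300/34557.3) = 1.1453…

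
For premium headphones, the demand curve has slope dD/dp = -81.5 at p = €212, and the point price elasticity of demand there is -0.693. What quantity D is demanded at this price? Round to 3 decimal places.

24932.179

Ed = (dD/dp)·(p/D) ⇒ D = (dD/dp)·p/Ed = (-81.5)·212/(-0.693) = 24932.17893…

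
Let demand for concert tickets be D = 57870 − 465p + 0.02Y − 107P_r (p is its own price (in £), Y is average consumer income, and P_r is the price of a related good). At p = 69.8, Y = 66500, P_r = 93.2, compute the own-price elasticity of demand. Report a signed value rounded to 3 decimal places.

At the given values, D = 57870 − 465(69.8) + 0.02(66500) − 107(93.2) = 16770.6.
∂D/∂p = −465.
E = (-465) × (69.8/16770.6) = -1.93535…

-1.935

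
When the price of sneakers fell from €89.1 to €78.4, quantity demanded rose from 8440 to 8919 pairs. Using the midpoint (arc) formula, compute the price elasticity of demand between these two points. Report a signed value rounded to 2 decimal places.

%ΔQ = (8919 − 8440) / [(8440 + 8919)/2] = 479/8679.5 = 0.055187…
%ΔP = (78.4 − 89.1) / [(89.1 + 78.4)/2] = -10.7/83.75 = -0.127761…
Arc Ed = %ΔQ / %ΔP = (479/8679.5) / (-10.7/83.75) = -0.4319…

-0.43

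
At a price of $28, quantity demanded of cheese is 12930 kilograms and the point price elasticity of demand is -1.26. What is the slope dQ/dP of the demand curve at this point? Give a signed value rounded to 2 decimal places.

Ed = (dQ/dP)·(P/Q) ⇒ dQ/dP = Ed·Q/P = (-1.26)·12930/28 = -581.85

-581.85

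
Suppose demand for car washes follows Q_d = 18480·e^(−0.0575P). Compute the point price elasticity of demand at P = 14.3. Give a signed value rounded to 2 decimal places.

-0.82

dQ_d/dP = −0.0575·Q_d = -466.951. At P = 14.3, Q_d = 8120.88.
Ed = (dQ_d/dP)·(P/Q_d) = (-466.951) × (14.3/8120.88) = -0.8222…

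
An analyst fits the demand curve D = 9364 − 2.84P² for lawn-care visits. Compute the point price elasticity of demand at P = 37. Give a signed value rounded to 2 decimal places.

-1.42

dD/dP = −2·2.84·P = -210.16. At P = 37, D = 5476.04.
Ed = (dD/dP)·(P/D) = (-210.16) × (37/5476.04) = -1.4199…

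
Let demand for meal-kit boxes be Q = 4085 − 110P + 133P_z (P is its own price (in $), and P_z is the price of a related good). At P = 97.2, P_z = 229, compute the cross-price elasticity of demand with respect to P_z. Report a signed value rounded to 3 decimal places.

1.277

At the given values, Q = 4085 − 110(97.2) + 133(229) = 23850.
∂Q/∂P_z = 133.
E = (133) × (229/23850) = 1.27702…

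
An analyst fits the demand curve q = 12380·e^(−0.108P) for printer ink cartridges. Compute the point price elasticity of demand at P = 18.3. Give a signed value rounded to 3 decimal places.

-1.976

dq/dP = −0.108·q = -185.27. At P = 18.3, q = 1715.46.
Ed = (dq/dP)·(P/q) = (-185.27) × (18.3/1715.46) = -1.9764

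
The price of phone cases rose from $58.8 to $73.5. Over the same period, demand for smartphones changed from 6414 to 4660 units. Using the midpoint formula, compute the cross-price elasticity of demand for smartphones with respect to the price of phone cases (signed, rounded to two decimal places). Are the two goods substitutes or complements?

%ΔQ_{smartphones} = (4660 − 6414)/avg = -1754/5537 = -0.316778…
%ΔP_{phone cases} = (73.5 − 58.8)/avg = 14.7/66.15 = 0.222222…
E_cross = (-1754/5537) / (14.7/66.15) = -1.4255…
E_cross < 0 ⇒ the goods are complements.

-1.43; complements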